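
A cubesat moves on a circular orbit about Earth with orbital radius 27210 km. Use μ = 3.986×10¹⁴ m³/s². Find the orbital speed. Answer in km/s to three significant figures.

v ≈ 3.83 km/s

r = 27210 km = 2.721×10⁷ m.
For a circular orbit v = √(μ/r) = √(3.986×10¹⁴ / 2.721×10⁷) = √(1.465×10⁷) = 3827 m/s.
That is 3.827 km/s.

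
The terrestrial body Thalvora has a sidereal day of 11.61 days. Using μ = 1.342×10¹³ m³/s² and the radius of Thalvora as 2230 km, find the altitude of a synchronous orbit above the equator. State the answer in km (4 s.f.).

T = 11.61 days = 1.003×10⁶ s.
A synchronous orbit has period T, so by Kepler's third law a = (μT²/4π²)^(1/3).
μT²/4π² = 1.342×10¹³ × (1.003×10⁶)² / 39.48 = 3.420×10²³ m³.
a = 6.994×10⁷ m = 69935 km.
Altitude h = a − R = 69935 − 2230 = 67705 km.

h_sync ≈ 67710 km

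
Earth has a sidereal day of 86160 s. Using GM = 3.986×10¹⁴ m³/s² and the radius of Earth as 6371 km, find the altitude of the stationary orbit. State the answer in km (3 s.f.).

h_sync ≈ 35800 km

A synchronous orbit has period T, so by Kepler's third law a = (μT²/4π²)^(1/3).
μT²/4π² = 3.986×10¹⁴ × (8.616×10⁴)² / 39.48 = 7.495×10²² m³.
a = 4.216×10⁷ m = 42163 km.
Altitude h = a − R = 42163 − 6371 = 35792 km.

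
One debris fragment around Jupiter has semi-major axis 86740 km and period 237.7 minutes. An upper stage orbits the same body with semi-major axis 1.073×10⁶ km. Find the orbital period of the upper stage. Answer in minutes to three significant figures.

Kepler's third law: T² ∝ a³, so T₂ = T₁ (a₂/a₁)^(3/2).
a₂/a₁ = 12.37, (a₂/a₁)^(3/2) = 43.51.
T₂ = 237.7 × 43.51 = 10340 minutes.

T₂ ≈ 10300 minutes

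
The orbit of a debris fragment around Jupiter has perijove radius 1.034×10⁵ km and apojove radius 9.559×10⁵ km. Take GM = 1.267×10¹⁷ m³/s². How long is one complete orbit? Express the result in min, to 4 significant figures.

Semi-major axis a = (r_p + r_a)/2 = (1.0340×10⁵ + 9.5590×10⁵)/2 = 5.2965×10⁵ km = 5.296×10⁸ m.
By Kepler's third law T = 2π√(a³/μ) = 2π × 3.424×10⁴ = 2.152×10⁵ s.
= 3586 min.

T ≈ 3586 min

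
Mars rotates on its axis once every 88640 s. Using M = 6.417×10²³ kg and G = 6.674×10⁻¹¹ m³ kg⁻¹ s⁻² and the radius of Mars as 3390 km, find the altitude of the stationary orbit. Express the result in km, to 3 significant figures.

h_sync ≈ 17000 km

μ = GM = 6.674×10⁻¹¹ × 6.417×10²³ = 4.283×10¹³ m³/s².
A synchronous orbit has period T, so by Kepler's third law a = (μT²/4π²)^(1/3).
μT²/4π² = 4.283×10¹³ × (8.864×10⁴)² / 39.48 = 8.524×10²¹ m³.
a = 2.043×10⁷ m = 20427 km.
Altitude h = a − R = 20427 − 3390 = 17037 km.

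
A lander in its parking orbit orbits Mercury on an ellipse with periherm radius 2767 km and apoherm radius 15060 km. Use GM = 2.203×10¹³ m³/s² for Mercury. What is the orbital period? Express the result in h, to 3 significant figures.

T ≈ 9.90 h

Semi-major axis a = (r_p + r_a)/2 = (2767.0 + 15060)/2 = 8913.5 km = 8.914×10⁶ m.
By Kepler's third law T = 2π√(a³/μ) = 2π × 5.670×10³ = 3.562×10⁴ s.
= 9.896 h.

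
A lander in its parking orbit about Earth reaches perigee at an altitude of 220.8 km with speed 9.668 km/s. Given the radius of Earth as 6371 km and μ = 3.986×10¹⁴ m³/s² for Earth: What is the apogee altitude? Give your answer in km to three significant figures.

apogee altitude ≈ 16100 km

r_p = 6371 + 220.8 = 6591.8 km = 6.592×10⁶ m.
Specific energy ε = v²/2 − μ/r = -1.373×10⁷ J/kg, so a = −μ/(2ε) = 1.451×10⁷ m.
The apsides satisfy r_p + r_a = 2a, so the apogee radius is 2a − r_p = 2.243×10⁷ m = 22431 km.
Apogee altitude = 22431 − 6371 = 16060 km.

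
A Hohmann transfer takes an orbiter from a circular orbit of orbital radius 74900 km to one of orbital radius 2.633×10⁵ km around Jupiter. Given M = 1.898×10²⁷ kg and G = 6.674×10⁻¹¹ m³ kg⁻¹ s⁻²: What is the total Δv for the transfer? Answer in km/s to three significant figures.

Δv_total ≈ 17.5 km/s

μ = GM = 6.674×10⁻¹¹ × 1.898×10²⁷ = 1.267×10¹⁷ m³/s².
r₁ = 74900 km = 7.490×10⁷ m.
r₂ = 2.633×10⁵ km = 2.633×10⁸ m.
Transfer ellipse a_t = (r₁ + r₂)/2 = 1.691×10⁸ m.
At r₁: circular v_c1 = √(μ/r₁) = 41120 m/s; transfer-perijove v_p = √[μ(2/r₁ − 1/a_t)] = 51320 m/s.
Δv₁ = v_p − v_c1 = 10190 m/s.
At r₂: circular v_c2 = √(μ/r₂) = 21930 m/s; transfer-apojove v_a = √[μ(2/r₂ − 1/a_t)] = 14600 m/s.
Δv₂ = v_c2 − v_a = 7336 m/s.
Total Δv = Δv₁ + Δv₂ = 17530 m/s = 17.53 km/s.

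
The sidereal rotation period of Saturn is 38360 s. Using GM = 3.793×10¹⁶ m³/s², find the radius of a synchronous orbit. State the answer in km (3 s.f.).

r_sync ≈ 1.12×10⁵ km

A synchronous orbit has period T, so by Kepler's third law a = (μT²/4π²)^(1/3).
μT²/4π² = 3.793×10¹⁶ × (3.836×10⁴)² / 39.48 = 1.414×10²⁴ m³.
a = 1.122×10⁸ m = 1.1223×10⁵ km.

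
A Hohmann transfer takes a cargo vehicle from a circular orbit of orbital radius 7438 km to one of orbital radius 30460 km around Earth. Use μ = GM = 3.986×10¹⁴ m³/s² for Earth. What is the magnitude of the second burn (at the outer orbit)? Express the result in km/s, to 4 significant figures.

Δv ≈ 1.351 km/s

r₁ = 7438 km = 7.438×10⁶ m.
r₂ = 30460 km = 3.046×10⁷ m.
Transfer ellipse a_t = (r₁ + r₂)/2 = 1.895×10⁷ m.
At r₁: circular v_c1 = √(μ/r₁) = 7320 m/s; transfer-perigee v_p = √[μ(2/r₁ − 1/a_t)] = 9281 m/s.
At r₂: circular v_c2 = √(μ/r₂) = 3617 m/s; transfer-apogee v_a = √[μ(2/r₂ − 1/a_t)] = 2266 m/s.
Δv₂ = v_c2 − v_a = 1351 m/s.
= 1.351 km/s.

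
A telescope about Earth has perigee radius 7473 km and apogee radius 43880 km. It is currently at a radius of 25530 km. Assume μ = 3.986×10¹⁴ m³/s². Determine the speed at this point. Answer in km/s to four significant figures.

v ≈ 3.963 km/s

Semi-major axis a = (r_p + r_a)/2 = 25676 km = 2.568×10⁷ m.
Vis-viva: v² = μ(2/r − 1/a) = 3.986×10¹⁴ × (7.834×10⁻⁸ − 3.895×10⁻⁸) = 1.570×10⁷ m²/s².
v = 3963 m/s = 3.963 km/s.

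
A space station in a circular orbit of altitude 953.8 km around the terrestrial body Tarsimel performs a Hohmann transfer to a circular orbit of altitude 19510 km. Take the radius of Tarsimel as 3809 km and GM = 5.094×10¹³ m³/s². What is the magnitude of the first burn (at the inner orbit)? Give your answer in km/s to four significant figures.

r₁ = 3809 + 953.8 = 4762.8 km = 4.7628×10⁶ m.
r₂ = 3809 + 19510 = 23319 km = 2.3319×10⁷ m.
Transfer ellipse a_t = (r₁ + r₂)/2 = 1.404×10⁷ m.
At r₁: circular v_c1 = √(μ/r₁) = 3270 m/s; transfer-periapsis v_p = √[μ(2/r₁ − 1/a_t)] = 4215 m/s.
Δv₁ = v_p − v_c1 = 944.2 m/s.
= 0.9442 km/s.

Δv ≈ 0.9442 km/s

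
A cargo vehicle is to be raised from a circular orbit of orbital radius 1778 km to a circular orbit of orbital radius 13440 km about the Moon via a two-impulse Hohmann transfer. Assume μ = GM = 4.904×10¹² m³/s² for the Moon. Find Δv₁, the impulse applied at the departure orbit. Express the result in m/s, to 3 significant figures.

Δv ≈ 546 m/s

r₁ = 1778 km = 1.778×10⁶ m.
r₂ = 13440 km = 1.344×10⁷ m.
Transfer ellipse a_t = (r₁ + r₂)/2 = 7.609×10⁶ m.
At r₁: circular v_c1 = √(μ/r₁) = 1661 m/s; transfer-perilune v_p = √[μ(2/r₁ − 1/a_t)] = 2207 m/s.
Δv₁ = v_p − v_c1 = 546.4 m/s.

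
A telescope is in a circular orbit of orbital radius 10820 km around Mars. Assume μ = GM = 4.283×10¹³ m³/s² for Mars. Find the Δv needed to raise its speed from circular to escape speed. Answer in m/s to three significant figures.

Δv ≈ 824 m/s

r = 10820 km = 1.082×10⁷ m.
Circular speed v_c = √(μ/r) = 1990 m/s.
Escape speed v_esc = √(2μ/r) = √2 × v_c = 2814 m/s.
Δv = v_esc − v_c = 824.1 m/s.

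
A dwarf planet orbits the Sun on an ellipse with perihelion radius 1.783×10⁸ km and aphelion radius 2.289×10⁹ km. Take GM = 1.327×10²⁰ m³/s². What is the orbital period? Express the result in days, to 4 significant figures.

Semi-major axis a = (r_p + r_a)/2 = (1.7830×10⁸ + 2.2890×10⁹)/2 = 1.2336×10⁹ km = 1.234×10¹² m.
By Kepler's third law T = 2π√(a³/μ) = 2π × 1.189×10⁸ = 7.474×10⁸ s.
= 8650 days.

T ≈ 8650 days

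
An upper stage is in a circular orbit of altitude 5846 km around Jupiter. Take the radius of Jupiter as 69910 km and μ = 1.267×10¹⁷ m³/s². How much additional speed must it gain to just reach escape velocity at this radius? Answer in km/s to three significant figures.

r = 69910 + 5846 = 75756 km = 7.5756×10⁷ m.
Circular speed v_c = √(μ/r) = 40900 m/s.
Escape speed v_esc = √(2μ/r) = √2 × v_c = 57840 m/s.
Δv = v_esc − v_c = 16940 m/s = 16.94 km/s.

Δv ≈ 16.9 km/s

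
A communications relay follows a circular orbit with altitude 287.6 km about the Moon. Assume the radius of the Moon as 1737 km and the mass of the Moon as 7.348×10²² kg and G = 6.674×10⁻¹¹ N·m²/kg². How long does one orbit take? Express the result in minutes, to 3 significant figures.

T ≈ 136 minutes

μ = GM = 6.674×10⁻¹¹ × 7.348×10²² = 4.904×10¹² m³/s².
r = 1737 + 287.6 = 2024.6 km = 2.0246×10⁶ m.
Kepler's third law: T = 2π√(r³/μ) = 2π√((2.025×10⁶)³ / 4.904×10¹²).
r³/μ = 1.692×10⁶ s², so T = 2π × 1.301×10³ = 8.174×10³ s.
Converting: 8.174×10³ s ÷ 60.00 = 136.2 minutes.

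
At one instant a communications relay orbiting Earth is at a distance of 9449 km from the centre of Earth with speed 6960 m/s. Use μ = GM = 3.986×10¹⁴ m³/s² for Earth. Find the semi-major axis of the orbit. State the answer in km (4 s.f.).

a ≈ 11090 km

r = 9.449×10⁶ m.
Specific orbital energy ε = v²/2 − μ/r = (6960)²/2 − 3.986×10¹⁴/9.449×10⁶ = -1.796×10⁷ J/kg.
Since ε = −μ/(2a), a = −μ/(2ε) = 1.109×10⁷ m = 11095 km.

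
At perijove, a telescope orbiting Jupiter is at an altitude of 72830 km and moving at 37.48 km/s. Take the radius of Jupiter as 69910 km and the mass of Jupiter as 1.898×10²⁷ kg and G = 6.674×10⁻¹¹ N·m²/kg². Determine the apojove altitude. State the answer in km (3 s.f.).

μ = GM = 6.674×10⁻¹¹ × 1.898×10²⁷ = 1.267×10¹⁷ m³/s².
r_p = 69910 + 72830 = 1.4274×10⁵ km = 1.427×10⁸ m.
Specific energy ε = v²/2 − μ/r = -1.851×10⁸ J/kg, so a = −μ/(2ε) = 3.422×10⁸ m.
The apsides satisfy r_p + r_a = 2a, so the apojove radius is 2a − r_p = 5.418×10⁸ m = 5.4175×10⁵ km.
Apojove altitude = 5.4175×10⁵ − 69910 = 4.7184×10⁵ km.

apojove altitude ≈ 4.72×10⁵ km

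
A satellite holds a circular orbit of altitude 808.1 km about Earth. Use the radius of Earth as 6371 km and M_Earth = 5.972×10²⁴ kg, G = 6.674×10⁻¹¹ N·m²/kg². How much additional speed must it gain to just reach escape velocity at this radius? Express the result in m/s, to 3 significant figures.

Δv ≈ 3090 m/s

μ = GM = 6.674×10⁻¹¹ × 5.972×10²⁴ = 3.986×10¹⁴ m³/s².
r = 6371 + 808.1 = 7179.1 km = 7.1791×10⁶ m.
Circular speed v_c = √(μ/r) = 7451 m/s.
Escape speed v_esc = √(2μ/r) = √2 × v_c = 10540 m/s.
Δv = v_esc − v_c = 3086 m/s.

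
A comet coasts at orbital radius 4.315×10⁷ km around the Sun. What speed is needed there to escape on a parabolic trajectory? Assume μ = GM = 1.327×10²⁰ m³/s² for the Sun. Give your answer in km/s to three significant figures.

r = 4.315×10⁷ km = 4.315×10¹⁰ m.
Escape speed v_esc = √(2μ/r) = √(2 × 1.327×10²⁰ / 4.315×10¹⁰) = √(6.151×10⁹) = 78430 m/s.
= 78.43 km/s.

v_esc ≈ 78.4 km/s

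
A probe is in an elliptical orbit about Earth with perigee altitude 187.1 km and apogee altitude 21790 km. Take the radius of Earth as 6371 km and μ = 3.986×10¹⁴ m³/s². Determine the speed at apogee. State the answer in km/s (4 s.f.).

v ≈ 2.312 km/s

r_p = 6371 + 187.1 = 6558.1 km = 6.5581×10⁶ m.
r_a = 6371 + 21790 = 28161 km = 2.8161×10⁷ m.
Semi-major axis a = (r_p + r_a)/2 = 17360 km = 1.736×10⁷ m.
Vis-viva: v² = μ(2/r − 1/a) = 3.986×10¹⁴ × (7.102×10⁻⁸ − 5.761×10⁻⁸) = 5.347×10⁶ m²/s².
v = 2312 m/s = 2.312 km/s.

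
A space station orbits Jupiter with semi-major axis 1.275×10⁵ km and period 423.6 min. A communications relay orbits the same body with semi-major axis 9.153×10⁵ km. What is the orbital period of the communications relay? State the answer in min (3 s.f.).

T₂ ≈ 8150 min

Kepler's third law: T² ∝ a³, so T₂ = T₁ (a₂/a₁)^(3/2).
a₂/a₁ = 7.179, (a₂/a₁)^(3/2) = 19.23.
T₂ = 423.6 × 19.23 = 8148 min.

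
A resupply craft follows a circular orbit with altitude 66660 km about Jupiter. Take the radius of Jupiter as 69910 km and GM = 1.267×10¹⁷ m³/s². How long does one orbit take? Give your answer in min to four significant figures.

r = 69910 + 66660 = 136570 km = 1.3657×10⁸ m.
Kepler's third law: T = 2π√(r³/μ) = 2π√((1.366×10⁸)³ / 1.267×10¹⁷).
r³/μ = 2.010×10⁷ s², so T = 2π × 4.484×10³ = 2.817×10⁴ s.
Converting: 2.817×10⁴ s ÷ 60.00 = 469.5 min.

T ≈ 469.5 min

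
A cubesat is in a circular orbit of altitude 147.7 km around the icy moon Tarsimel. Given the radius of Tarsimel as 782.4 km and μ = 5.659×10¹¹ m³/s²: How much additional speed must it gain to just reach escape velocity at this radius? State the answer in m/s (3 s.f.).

r = 782.4 + 147.7 = 930.10 km = 9.3010×10⁵ m.
Circular speed v_c = √(μ/r) = 780.0 m/s.
Escape speed v_esc = √(2μ/r) = √2 × v_c = 1103 m/s.
Δv = v_esc − v_c = 323.1 m/s.

Δv ≈ 323 m/s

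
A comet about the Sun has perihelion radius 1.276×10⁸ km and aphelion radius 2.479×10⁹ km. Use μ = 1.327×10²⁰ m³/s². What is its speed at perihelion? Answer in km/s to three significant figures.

v ≈ 44.5 km/s

Semi-major axis a = (r_p + r_a)/2 = 1.3033×10⁹ km = 1.303×10¹² m.
Vis-viva: v² = μ(2/r − 1/a) = 1.327×10²⁰ × (1.567×10⁻¹¹ − 7.673×10⁻¹³) = 1.978×10⁹ m²/s².
v = 44480 m/s = 44.48 km/s.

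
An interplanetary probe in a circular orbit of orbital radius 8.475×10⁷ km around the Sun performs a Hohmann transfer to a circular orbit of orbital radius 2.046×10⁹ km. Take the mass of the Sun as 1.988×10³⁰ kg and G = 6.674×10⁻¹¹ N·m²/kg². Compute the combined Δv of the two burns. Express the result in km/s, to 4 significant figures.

μ = GM = 6.674×10⁻¹¹ × 1.988×10³⁰ = 1.327×10²⁰ m³/s².
r₁ = 8.475×10⁷ km = 8.475×10¹⁰ m.
r₂ = 2.046×10⁹ km = 2.046×10¹² m.
Transfer ellipse a_t = (r₁ + r₂)/2 = 1.065×10¹² m.
At r₁: circular v_c1 = √(μ/r₁) = 39570 m/s; transfer-perihelion v_p = √[μ(2/r₁ − 1/a_t)] = 54830 m/s.
Δv₁ = v_p − v_c1 = 15270 m/s.
At r₂: circular v_c2 = √(μ/r₂) = 8053 m/s; transfer-aphelion v_a = √[μ(2/r₂ − 1/a_t)] = 2271 m/s.
Δv₂ = v_c2 − v_a = 5782 m/s.
Total Δv = Δv₁ + Δv₂ = 21050 m/s = 21.05 km/s.

Δv_total ≈ 21.05 km/s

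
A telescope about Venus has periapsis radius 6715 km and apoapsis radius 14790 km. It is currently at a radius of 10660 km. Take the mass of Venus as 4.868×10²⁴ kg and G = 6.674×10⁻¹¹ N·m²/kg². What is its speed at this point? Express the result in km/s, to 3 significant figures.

v ≈ 5.54 km/s

μ = GM = 6.674×10⁻¹¹ × 4.868×10²⁴ = 3.249×10¹⁴ m³/s².
Semi-major axis a = (r_p + r_a)/2 = 10752 km = 1.075×10⁷ m.
Vis-viva: v² = μ(2/r − 1/a) = 3.249×10¹⁴ × (1.876×10⁻⁷ − 9.300×10⁻⁸) = 3.074×10⁷ m²/s².
v = 5544 m/s = 5.544 km/s.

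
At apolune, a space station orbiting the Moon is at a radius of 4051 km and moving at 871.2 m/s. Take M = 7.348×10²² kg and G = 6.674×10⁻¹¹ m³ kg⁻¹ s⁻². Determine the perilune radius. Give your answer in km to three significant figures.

perilune radius ≈ 1850 km

μ = GM = 6.674×10⁻¹¹ × 7.348×10²² = 4.904×10¹² m³/s².
r_a = 4.051×10⁶ m.
Specific energy ε = v²/2 − μ/r = -8.311×10⁵ J/kg, so a = −μ/(2ε) = 2.950×10⁶ m.
The apsides satisfy r_p + r_a = 2a, so the perilune radius is 2a − r_a = 1.850×10⁶ m = 1849.8 km.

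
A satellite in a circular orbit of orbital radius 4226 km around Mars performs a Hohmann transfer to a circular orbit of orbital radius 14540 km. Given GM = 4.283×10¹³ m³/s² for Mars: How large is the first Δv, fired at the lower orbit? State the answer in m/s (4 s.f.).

r₁ = 4226 km = 4.226×10⁶ m.
r₂ = 14540 km = 1.454×10⁷ m.
Transfer ellipse a_t = (r₁ + r₂)/2 = 9.383×10⁶ m.
At r₁: circular v_c1 = √(μ/r₁) = 3184 m/s; transfer-periapsis v_p = √[μ(2/r₁ − 1/a_t)] = 3963 m/s.
Δv₁ = v_p − v_c1 = 779.4 m/s.

Δv ≈ 779.4 m/s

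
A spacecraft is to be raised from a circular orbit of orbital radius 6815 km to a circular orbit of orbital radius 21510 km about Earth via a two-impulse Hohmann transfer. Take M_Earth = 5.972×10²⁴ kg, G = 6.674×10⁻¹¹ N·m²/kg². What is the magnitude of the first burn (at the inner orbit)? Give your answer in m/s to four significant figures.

μ = GM = 6.674×10⁻¹¹ × 5.972×10²⁴ = 3.986×10¹⁴ m³/s².
r₁ = 6815 km = 6.815×10⁶ m.
r₂ = 21510 km = 2.151×10⁷ m.
Transfer ellipse a_t = (r₁ + r₂)/2 = 1.416×10⁷ m.
At r₁: circular v_c1 = √(μ/r₁) = 7648 m/s; transfer-perigee v_p = √[μ(2/r₁ − 1/a_t)] = 9425 m/s.
Δv₁ = v_p − v_c1 = 1777 m/s.

Δv ≈ 1777 m/s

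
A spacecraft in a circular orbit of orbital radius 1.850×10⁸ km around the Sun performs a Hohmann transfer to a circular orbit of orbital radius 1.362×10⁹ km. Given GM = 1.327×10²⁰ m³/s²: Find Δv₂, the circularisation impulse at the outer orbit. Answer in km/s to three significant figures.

Δv ≈ 5.04 km/s

r₁ = 1.850×10⁸ km = 1.850×10¹¹ m.
r₂ = 1.362×10⁹ km = 1.362×10¹² m.
Transfer ellipse a_t = (r₁ + r₂)/2 = 7.735×10¹¹ m.
At r₁: circular v_c1 = √(μ/r₁) = 26780 m/s; transfer-perihelion v_p = √[μ(2/r₁ − 1/a_t)] = 35540 m/s.
At r₂: circular v_c2 = √(μ/r₂) = 9871 m/s; transfer-aphelion v_a = √[μ(2/r₂ − 1/a_t)] = 4827 m/s.
Δv₂ = v_c2 − v_a = 5043 m/s.
= 5.043 km/s.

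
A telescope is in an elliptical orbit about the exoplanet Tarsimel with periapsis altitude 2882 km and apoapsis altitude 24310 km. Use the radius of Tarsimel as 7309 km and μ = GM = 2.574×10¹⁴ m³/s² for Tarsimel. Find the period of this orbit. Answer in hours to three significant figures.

T ≈ 10.4 hours

r_p = 7309 + 2882 = 10191 km = 1.0191×10⁷ m.
r_a = 7309 + 24310 = 31619 km = 3.1619×10⁷ m.
Semi-major axis a = (r_p + r_a)/2 = (10191 + 31619)/2 = 20905 km = 2.090×10⁷ m.
By Kepler's third law T = 2π√(a³/μ) = 2π × 5.958×10³ = 3.743×10⁴ s.
= 10.40 hours.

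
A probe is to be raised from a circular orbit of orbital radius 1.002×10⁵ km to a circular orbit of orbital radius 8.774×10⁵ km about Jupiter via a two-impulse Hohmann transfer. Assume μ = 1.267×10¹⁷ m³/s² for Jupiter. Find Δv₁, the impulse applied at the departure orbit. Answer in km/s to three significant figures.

Δv ≈ 12.1 km/s

r₁ = 1.002×10⁵ km = 1.002×10⁸ m.
r₂ = 8.774×10⁵ km = 8.774×10⁸ m.
Transfer ellipse a_t = (r₁ + r₂)/2 = 4.888×10⁸ m.
At r₁: circular v_c1 = √(μ/r₁) = 35560 m/s; transfer-perijove v_p = √[μ(2/r₁ − 1/a_t)] = 47640 m/s.
Δv₁ = v_p − v_c1 = 12080 m/s.
= 12.08 km/s.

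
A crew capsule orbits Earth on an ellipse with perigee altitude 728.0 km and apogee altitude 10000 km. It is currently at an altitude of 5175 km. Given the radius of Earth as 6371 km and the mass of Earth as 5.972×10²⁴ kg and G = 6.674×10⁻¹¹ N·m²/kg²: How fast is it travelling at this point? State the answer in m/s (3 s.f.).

v ≈ 5920 m/s

μ = GM = 6.674×10⁻¹¹ × 5.972×10²⁴ = 3.986×10¹⁴ m³/s².
r_p = 6371 + 728.0 = 7099.0 km = 7.0990×10⁶ m.
r_a = 6371 + 10000 = 16371 km = 1.6371×10⁷ m.
r = 6371 + 5175 = 11546 km = 1.155×10⁷ m.
Semi-major axis a = (r_p + r_a)/2 = 11735 km = 1.174×10⁷ m.
Vis-viva: v² = μ(2/r − 1/a) = 3.986×10¹⁴ × (1.732×10⁻⁷ − 8.522×10⁻⁸) = 3.508×10⁷ m²/s².
v = 5923 m/s.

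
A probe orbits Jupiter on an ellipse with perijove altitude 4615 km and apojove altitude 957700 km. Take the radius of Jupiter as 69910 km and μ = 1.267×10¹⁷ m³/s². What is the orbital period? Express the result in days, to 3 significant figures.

T ≈ 2.64 days

r_p = 69910 + 4615 = 74525 km = 7.4525×10⁷ m.
r_a = 69910 + 957700 = 1027600 km = 1.0276×10⁹ m.
Semi-major axis a = (r_p + r_a)/2 = (74525 + 1.0276×10⁶)/2 = 5.5107×10⁵ km = 5.511×10⁸ m.
By Kepler's third law T = 2π√(a³/μ) = 2π × 3.634×10⁴ = 2.283×10⁵ s.
= 2.643 days.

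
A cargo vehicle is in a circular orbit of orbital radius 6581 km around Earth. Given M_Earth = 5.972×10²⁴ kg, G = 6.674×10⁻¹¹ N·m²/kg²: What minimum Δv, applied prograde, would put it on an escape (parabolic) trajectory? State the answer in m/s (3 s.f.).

μ = GM = 6.674×10⁻¹¹ × 5.972×10²⁴ = 3.986×10¹⁴ m³/s².
r = 6581 km = 6.581×10⁶ m.
Circular speed v_c = √(μ/r) = 7782 m/s.
Escape speed v_esc = √(2μ/r) = √2 × v_c = 11010 m/s.
Δv = v_esc − v_c = 3224 m/s.

Δv ≈ 3220 m/s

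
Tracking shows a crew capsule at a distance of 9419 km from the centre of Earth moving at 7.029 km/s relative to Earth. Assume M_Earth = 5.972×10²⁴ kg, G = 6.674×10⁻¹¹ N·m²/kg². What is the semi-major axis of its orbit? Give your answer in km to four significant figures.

a ≈ 11320 km

μ = GM = 6.674×10⁻¹¹ × 5.972×10²⁴ = 3.986×10¹⁴ m³/s².
r = 9.419×10⁶ m.
Vis-viva rearranged: 1/a = 2/r − v²/μ = 2.123×10⁻⁷ − 1.240×10⁻⁷ = 8.838×10⁻⁸ m⁻¹.
a = 1.132×10⁷ m = 11315 km.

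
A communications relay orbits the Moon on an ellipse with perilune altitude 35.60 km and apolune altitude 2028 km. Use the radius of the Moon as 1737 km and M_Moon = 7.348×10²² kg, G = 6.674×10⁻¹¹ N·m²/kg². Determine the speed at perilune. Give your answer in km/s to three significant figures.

μ = GM = 6.674×10⁻¹¹ × 7.348×10²² = 4.904×10¹² m³/s².
r_p = 1737 + 35.60 = 1772.6 km = 1.7726×10⁶ m.
r_a = 1737 + 2028 = 3765.0 km = 3.7650×10⁶ m.
Semi-major axis a = (r_p + r_a)/2 = 2768.8 km = 2.769×10⁶ m.
Vis-viva: v² = μ(2/r − 1/a) = 4.904×10¹² × (1.128×10⁻⁶ − 3.612×10⁻⁷) = 3.762×10⁶ m²/s².
v = 1940 m/s = 1.940 km/s.

v ≈ 1.94 km/s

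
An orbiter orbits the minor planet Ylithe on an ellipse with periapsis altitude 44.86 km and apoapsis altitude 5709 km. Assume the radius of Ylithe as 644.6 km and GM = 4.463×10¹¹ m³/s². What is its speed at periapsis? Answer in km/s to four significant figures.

v ≈ 1.081 km/s

r_p = 644.6 + 44.86 = 689.46 km = 6.8946×10⁵ m.
r_a = 644.6 + 5709 = 6353.6 km = 6.3536×10⁶ m.
Semi-major axis a = (r_p + r_a)/2 = 3521.5 km = 3.522×10⁶ m.
Vis-viva: v² = μ(2/r − 1/a) = 4.463×10¹¹ × (2.901×10⁻⁶ − 2.840×10⁻⁷) = 1.168×10⁶ m²/s².
v = 1081 m/s = 1.081 km/s.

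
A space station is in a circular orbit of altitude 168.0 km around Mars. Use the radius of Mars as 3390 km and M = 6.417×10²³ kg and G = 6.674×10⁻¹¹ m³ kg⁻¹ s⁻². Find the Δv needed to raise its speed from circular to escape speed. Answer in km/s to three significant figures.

Δv ≈ 1.44 km/s

μ = GM = 6.674×10⁻¹¹ × 6.417×10²³ = 4.283×10¹³ m³/s².
r = 3390 + 168.0 = 3558.0 km = 3.5580×10⁶ m.
Circular speed v_c = √(μ/r) = 3469 m/s.
Escape speed v_esc = √(2μ/r) = √2 × v_c = 4906 m/s.
Δv = v_esc − v_c = 1437 m/s = 1.437 km/s.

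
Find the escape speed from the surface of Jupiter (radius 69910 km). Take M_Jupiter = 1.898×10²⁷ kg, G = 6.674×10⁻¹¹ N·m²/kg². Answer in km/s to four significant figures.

μ = GM = 6.674×10⁻¹¹ × 1.898×10²⁷ = 1.267×10¹⁷ m³/s².
r = R = 6.991×10⁷ m.
Escape speed v_esc = √(2μ/r) = √(2 × 1.267×10¹⁷ / 6.991×10⁷) = √(3.624×10⁹) = 60200 m/s.
= 60.20 km/s.

v_esc ≈ 60.20 km/s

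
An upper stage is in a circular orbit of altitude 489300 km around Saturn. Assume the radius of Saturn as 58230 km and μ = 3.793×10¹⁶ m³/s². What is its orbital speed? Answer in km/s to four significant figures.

r = 58230 + 489300 = 547530 km = 5.4753×10⁸ m.
For a circular orbit v = √(μ/r) = √(3.793×10¹⁶ / 5.475×10⁸) = √(6.927×10⁷) = 8323 m/s.
That is 8.323 km/s.

v ≈ 8.323 km/s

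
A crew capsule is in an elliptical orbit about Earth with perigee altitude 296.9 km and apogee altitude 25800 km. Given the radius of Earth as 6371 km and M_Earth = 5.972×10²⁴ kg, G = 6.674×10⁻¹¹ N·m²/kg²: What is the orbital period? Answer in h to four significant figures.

T ≈ 7.481 h

μ = GM = 6.674×10⁻¹¹ × 5.972×10²⁴ = 3.986×10¹⁴ m³/s².
r_p = 6371 + 296.9 = 6667.9 km = 6.6679×10⁶ m.
r_a = 6371 + 25800 = 32171 km = 3.2171×10⁷ m.
Semi-major axis a = (r_p + r_a)/2 = (6667.9 + 32171)/2 = 19419 km = 1.942×10⁷ m.
By Kepler's third law T = 2π√(a³/μ) = 2π × 4.286×10³ = 2.693×10⁴ s.
= 7.481 h.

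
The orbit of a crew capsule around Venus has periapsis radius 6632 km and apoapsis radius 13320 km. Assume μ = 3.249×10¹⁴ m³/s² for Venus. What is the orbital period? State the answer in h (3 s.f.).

Semi-major axis a = (r_p + r_a)/2 = (6632.0 + 13320)/2 = 9976.0 km = 9.976×10⁶ m.
By Kepler's third law T = 2π√(a³/μ) = 2π × 1.748×10³ = 1.098×10⁴ s.
= 3.051 h.

T ≈ 3.05 h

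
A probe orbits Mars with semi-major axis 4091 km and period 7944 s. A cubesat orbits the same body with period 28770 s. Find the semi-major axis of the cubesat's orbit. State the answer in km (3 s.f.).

a₂ ≈ 9650 km

Kepler's third law: a³ ∝ T², so a₂ = a₁ (T₂/T₁)^(2/3).
T₂/T₁ = 3.622, (T₂/T₁)^(2/3) = 2.358.
a₂ = 4091 × 2.358 = 9648 km.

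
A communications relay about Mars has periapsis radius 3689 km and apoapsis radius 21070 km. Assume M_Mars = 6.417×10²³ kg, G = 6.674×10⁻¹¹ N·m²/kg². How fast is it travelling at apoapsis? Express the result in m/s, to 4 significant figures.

v ≈ 778.3 m/s

μ = GM = 6.674×10⁻¹¹ × 6.417×10²³ = 4.283×10¹³ m³/s².
Semi-major axis a = (r_p + r_a)/2 = 12380 km = 1.238×10⁷ m.
Vis-viva: v² = μ(2/r − 1/a) = 4.283×10¹³ × (9.492×10⁻⁸ − 8.078×10⁻⁸) = 6.057×10⁵ m²/s².
v = 778.3 m/s.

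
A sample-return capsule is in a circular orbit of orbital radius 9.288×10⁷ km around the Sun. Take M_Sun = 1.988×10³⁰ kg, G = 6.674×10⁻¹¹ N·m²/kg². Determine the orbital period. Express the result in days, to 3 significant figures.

T ≈ 179 days

μ = GM = 6.674×10⁻¹¹ × 1.988×10³⁰ = 1.327×10²⁰ m³/s².
r = 9.288×10⁷ km = 9.288×10¹⁰ m.
Kepler's third law: T = 2π√(r³/μ) = 2π√((9.288×10¹⁰)³ / 1.327×10²⁰).
r³/μ = 6.039×10¹² s², so T = 2π × 2.457×10⁶ = 1.544×10⁷ s.
Converting: 1.544×10⁷ s ÷ 86400 = 178.7 days.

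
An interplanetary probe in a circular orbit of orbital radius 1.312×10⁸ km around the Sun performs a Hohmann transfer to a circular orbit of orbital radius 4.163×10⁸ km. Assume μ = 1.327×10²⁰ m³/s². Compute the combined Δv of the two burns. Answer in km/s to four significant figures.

Δv_total ≈ 12.91 km/s

r₁ = 1.312×10⁸ km = 1.312×10¹¹ m.
r₂ = 4.163×10⁸ km = 4.163×10¹¹ m.
Transfer ellipse a_t = (r₁ + r₂)/2 = 2.738×10¹¹ m.
At r₁: circular v_c1 = √(μ/r₁) = 31800 m/s; transfer-perihelion v_p = √[μ(2/r₁ − 1/a_t)] = 39220 m/s.
Δv₁ = v_p − v_c1 = 7416 m/s.
At r₂: circular v_c2 = √(μ/r₂) = 17850 m/s; transfer-aphelion v_a = √[μ(2/r₂ − 1/a_t)] = 12360 m/s.
Δv₂ = v_c2 − v_a = 5494 m/s.
Total Δv = Δv₁ + Δv₂ = 12910 m/s = 12.91 km/s.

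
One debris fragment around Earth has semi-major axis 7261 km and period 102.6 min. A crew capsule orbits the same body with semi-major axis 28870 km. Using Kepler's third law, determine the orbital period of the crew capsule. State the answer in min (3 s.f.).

T₂ ≈ 813 min

Kepler's third law: T² ∝ a³, so T₂ = T₁ (a₂/a₁)^(3/2).
a₂/a₁ = 3.976, (a₂/a₁)^(3/2) = 7.928.
T₂ = 102.6 × 7.928 = 813.4 min.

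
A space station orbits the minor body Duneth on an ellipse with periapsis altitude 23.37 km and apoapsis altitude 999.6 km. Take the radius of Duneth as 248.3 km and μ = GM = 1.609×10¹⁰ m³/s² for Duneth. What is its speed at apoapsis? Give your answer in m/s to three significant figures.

v ≈ 67.9 m/s

r_p = 248.3 + 23.37 = 271.67 km = 2.7167×10⁵ m.
r_a = 248.3 + 999.6 = 1247.9 km = 1.2479×10⁶ m.
Semi-major axis a = (r_p + r_a)/2 = 759.79 km = 7.598×10⁵ m.
Vis-viva: v² = μ(2/r − 1/a) = 1.609×10¹⁰ × (1.603×10⁻⁶ − 1.316×10⁻⁶) = 4.610×10³ m²/s².
v = 67.90 m/s.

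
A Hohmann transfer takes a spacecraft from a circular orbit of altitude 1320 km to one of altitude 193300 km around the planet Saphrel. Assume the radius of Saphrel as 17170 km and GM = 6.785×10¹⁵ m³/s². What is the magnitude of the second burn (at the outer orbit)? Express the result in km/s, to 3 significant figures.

r₁ = 17170 + 1320 = 18490 km = 1.8490×10⁷ m.
r₂ = 17170 + 193300 = 210470 km = 2.1047×10⁸ m.
Transfer ellipse a_t = (r₁ + r₂)/2 = 1.145×10⁸ m.
At r₁: circular v_c1 = √(μ/r₁) = 19160 m/s; transfer-periapsis v_p = √[μ(2/r₁ − 1/a_t)] = 25970 m/s.
At r₂: circular v_c2 = √(μ/r₂) = 5678 m/s; transfer-apoapsis v_a = √[μ(2/r₂ − 1/a_t)] = 2282 m/s.
Δv₂ = v_c2 − v_a = 3396 m/s.
= 3.396 km/s.

Δv ≈ 3.40 km/s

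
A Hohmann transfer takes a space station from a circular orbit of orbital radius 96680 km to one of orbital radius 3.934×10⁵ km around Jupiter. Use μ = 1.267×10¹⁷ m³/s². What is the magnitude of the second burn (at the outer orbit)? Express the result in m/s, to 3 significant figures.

r₁ = 96680 km = 9.668×10⁷ m.
r₂ = 3.934×10⁵ km = 3.934×10⁸ m.
Transfer ellipse a_t = (r₁ + r₂)/2 = 2.450×10⁸ m.
At r₁: circular v_c1 = √(μ/r₁) = 36200 m/s; transfer-perijove v_p = √[μ(2/r₁ − 1/a_t)] = 45870 m/s.
At r₂: circular v_c2 = √(μ/r₂) = 17950 m/s; transfer-apojove v_a = √[μ(2/r₂ − 1/a_t)] = 11270 m/s.
Δv₂ = v_c2 − v_a = 6674 m/s.

Δv ≈ 6670 m/s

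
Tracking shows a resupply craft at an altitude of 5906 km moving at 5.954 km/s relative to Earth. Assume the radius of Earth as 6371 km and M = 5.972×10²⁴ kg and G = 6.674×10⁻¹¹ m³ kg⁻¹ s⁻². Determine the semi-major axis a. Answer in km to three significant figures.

a ≈ 13500 km

μ = GM = 6.674×10⁻¹¹ × 5.972×10²⁴ = 3.986×10¹⁴ m³/s².
r = 6371 + 5906 = 12277 km = 1.228×10⁷ m.
Vis-viva rearranged: 1/a = 2/r − v²/μ = 1.629×10⁻⁷ − 8.894×10⁻⁸ = 7.396×10⁻⁸ m⁻¹.
a = 1.352×10⁷ m = 13520 km.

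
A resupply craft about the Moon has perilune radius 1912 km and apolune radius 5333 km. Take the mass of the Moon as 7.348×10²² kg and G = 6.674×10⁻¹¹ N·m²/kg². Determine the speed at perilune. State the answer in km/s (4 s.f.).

μ = GM = 6.674×10⁻¹¹ × 7.348×10²² = 4.904×10¹² m³/s².
Semi-major axis a = (r_p + r_a)/2 = 3622.5 km = 3.622×10⁶ m.
Vis-viva: v² = μ(2/r − 1/a) = 4.904×10¹² × (1.046×10⁻⁶ − 2.761×10⁻⁷) = 3.776×10⁶ m²/s².
v = 1943 m/s = 1.943 km/s.

v ≈ 1.943 km/s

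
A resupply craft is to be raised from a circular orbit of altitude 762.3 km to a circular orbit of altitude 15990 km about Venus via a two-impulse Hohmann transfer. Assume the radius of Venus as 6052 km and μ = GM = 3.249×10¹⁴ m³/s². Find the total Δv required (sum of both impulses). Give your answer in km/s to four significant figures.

r₁ = 6052 + 762.3 = 6814.3 km = 6.8143×10⁶ m.
r₂ = 6052 + 15990 = 22042 km = 2.2042×10⁷ m.
Transfer ellipse a_t = (r₁ + r₂)/2 = 1.443×10⁷ m.
At r₁: circular v_c1 = √(μ/r₁) = 6905 m/s; transfer-periapsis v_p = √[μ(2/r₁ − 1/a_t)] = 8535 m/s.
Δv₁ = v_p − v_c1 = 1630 m/s.
At r₂: circular v_c2 = √(μ/r₂) = 3839 m/s; transfer-apoapsis v_a = √[μ(2/r₂ − 1/a_t)] = 2638 m/s.
Δv₂ = v_c2 − v_a = 1201 m/s.
Total Δv = Δv₁ + Δv₂ = 2830 m/s = 2.830 km/s.

Δv_total ≈ 2.830 km/s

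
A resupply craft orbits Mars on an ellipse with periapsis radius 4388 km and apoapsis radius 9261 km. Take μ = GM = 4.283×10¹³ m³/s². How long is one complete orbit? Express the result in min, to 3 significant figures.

T ≈ 285 min

Semi-major axis a = (r_p + r_a)/2 = (4388.0 + 9261.0)/2 = 6824.5 km = 6.824×10⁶ m.
By Kepler's third law T = 2π√(a³/μ) = 2π × 2.724×10³ = 1.712×10⁴ s.
= 285.3 min.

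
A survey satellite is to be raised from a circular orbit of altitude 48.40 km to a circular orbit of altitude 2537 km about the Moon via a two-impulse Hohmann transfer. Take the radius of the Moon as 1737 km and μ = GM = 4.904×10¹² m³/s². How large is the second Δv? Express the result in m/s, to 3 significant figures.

Δv ≈ 249 m/s

r₁ = 1737 + 48.40 = 1785.4 km = 1.7854×10⁶ m.
r₂ = 1737 + 2537 = 4274.0 km = 4.2740×10⁶ m.
Transfer ellipse a_t = (r₁ + r₂)/2 = 3.030×10⁶ m.
At r₁: circular v_c1 = √(μ/r₁) = 1657 m/s; transfer-perilune v_p = √[μ(2/r₁ − 1/a_t)] = 1968 m/s.
At r₂: circular v_c2 = √(μ/r₂) = 1071 m/s; transfer-apolune v_a = √[μ(2/r₂ − 1/a_t)] = 822.3 m/s.
Δv₂ = v_c2 − v_a = 248.9 m/s.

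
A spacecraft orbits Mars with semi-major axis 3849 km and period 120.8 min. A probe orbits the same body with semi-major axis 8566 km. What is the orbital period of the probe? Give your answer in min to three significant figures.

T₂ ≈ 401 min

Kepler's third law: T² ∝ a³, so T₂ = T₁ (a₂/a₁)^(3/2).
a₂/a₁ = 2.226, (a₂/a₁)^(3/2) = 3.320.
T₂ = 120.8 × 3.320 = 401.1 min.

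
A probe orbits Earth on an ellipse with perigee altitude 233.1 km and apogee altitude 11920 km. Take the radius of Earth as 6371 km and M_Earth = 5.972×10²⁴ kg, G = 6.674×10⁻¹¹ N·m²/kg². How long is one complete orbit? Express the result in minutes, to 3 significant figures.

μ = GM = 6.674×10⁻¹¹ × 5.972×10²⁴ = 3.986×10¹⁴ m³/s².
r_p = 6371 + 233.1 = 6604.1 km = 6.6041×10⁶ m.
r_a = 6371 + 11920 = 18291 km = 1.8291×10⁷ m.
Semi-major axis a = (r_p + r_a)/2 = (6604.1 + 18291)/2 = 12448 km = 1.245×10⁷ m.
By Kepler's third law T = 2π√(a³/μ) = 2π × 2.200×10³ = 1.382×10⁴ s.
= 230.4 minutes.

T ≈ 230 minutes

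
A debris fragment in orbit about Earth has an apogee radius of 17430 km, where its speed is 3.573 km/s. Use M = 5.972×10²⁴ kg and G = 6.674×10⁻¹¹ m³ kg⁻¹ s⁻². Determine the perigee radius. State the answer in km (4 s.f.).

perigee radius ≈ 6750 km

μ = GM = 6.674×10⁻¹¹ × 5.972×10²⁴ = 3.986×10¹⁴ m³/s².
r_a = 1.743×10⁷ m.
Specific energy ε = v²/2 − μ/r = -1.648×10⁷ J/kg, so a = −μ/(2ε) = 1.209×10⁷ m.
The apsides satisfy r_p + r_a = 2a, so the perigee radius is 2a − r_a = 6.750×10⁶ m = 6749.6 km.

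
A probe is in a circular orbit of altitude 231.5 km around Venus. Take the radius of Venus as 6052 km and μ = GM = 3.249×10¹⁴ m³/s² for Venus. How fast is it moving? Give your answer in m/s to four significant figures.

r = 6052 + 231.5 = 6283.5 km = 6.2835×10⁶ m.
For a circular orbit v = √(μ/r) = √(3.249×10¹⁴ / 6.284×10⁶) = √(5.171×10⁷) = 7191 m/s.

v ≈ 7191 m/s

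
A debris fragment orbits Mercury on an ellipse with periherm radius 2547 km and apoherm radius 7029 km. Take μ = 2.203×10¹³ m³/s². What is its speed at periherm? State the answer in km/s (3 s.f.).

Semi-major axis a = (r_p + r_a)/2 = 4788.0 km = 4.788×10⁶ m.
Vis-viva: v² = μ(2/r − 1/a) = 2.203×10¹³ × (7.852×10⁻⁷ − 2.089×10⁻⁷) = 1.270×10⁷ m²/s².
v = 3563 m/s = 3.563 km/s.

v ≈ 3.56 km/s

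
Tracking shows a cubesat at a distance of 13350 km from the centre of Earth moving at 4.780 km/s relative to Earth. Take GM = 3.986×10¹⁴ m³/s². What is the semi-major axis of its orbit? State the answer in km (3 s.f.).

r = 1.335×10⁷ m.
Vis-viva rearranged: 1/a = 2/r − v²/μ = 1.498×10⁻⁷ − 5.732×10⁻⁸ = 9.249×10⁻⁸ m⁻¹.
a = 1.081×10⁷ m = 10812 km.

a ≈ 10800 km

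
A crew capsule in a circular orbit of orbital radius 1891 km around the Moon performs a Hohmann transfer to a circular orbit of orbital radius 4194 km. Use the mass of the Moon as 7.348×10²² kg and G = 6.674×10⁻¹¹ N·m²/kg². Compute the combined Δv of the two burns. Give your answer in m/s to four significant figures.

Δv_total ≈ 509.2 m/s

μ = GM = 6.674×10⁻¹¹ × 7.348×10²² = 4.904×10¹² m³/s².
r₁ = 1891 km = 1.891×10⁶ m.
r₂ = 4194 km = 4.194×10⁶ m.
Transfer ellipse a_t = (r₁ + r₂)/2 = 3.042×10⁶ m.
At r₁: circular v_c1 = √(μ/r₁) = 1610 m/s; transfer-perilune v_p = √[μ(2/r₁ − 1/a_t)] = 1891 m/s.
Δv₁ = v_p − v_c1 = 280.3 m/s.
At r₂: circular v_c2 = √(μ/r₂) = 1081 m/s; transfer-apolune v_a = √[μ(2/r₂ − 1/a_t)] = 852.5 m/s.
Δv₂ = v_c2 − v_a = 228.8 m/s.
Total Δv = Δv₁ + Δv₂ = 509.2 m/s.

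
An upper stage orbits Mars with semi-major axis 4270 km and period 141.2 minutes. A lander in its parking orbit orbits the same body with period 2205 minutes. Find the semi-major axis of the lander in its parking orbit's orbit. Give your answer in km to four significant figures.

a₂ ≈ 26680 km

Kepler's third law: a³ ∝ T², so a₂ = a₁ (T₂/T₁)^(2/3).
T₂/T₁ = 15.62, (T₂/T₁)^(2/3) = 6.248.
a₂ = 4270 × 6.248 = 26680 km.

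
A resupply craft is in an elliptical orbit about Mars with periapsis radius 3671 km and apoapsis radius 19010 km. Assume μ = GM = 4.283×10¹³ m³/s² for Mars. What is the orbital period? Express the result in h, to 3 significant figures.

T ≈ 10.2 h

Semi-major axis a = (r_p + r_a)/2 = (3671.0 + 19010)/2 = 11340 km = 1.134×10⁷ m.
By Kepler's third law T = 2π√(a³/μ) = 2π × 5.835×10³ = 3.667×10⁴ s.
= 10.18 h.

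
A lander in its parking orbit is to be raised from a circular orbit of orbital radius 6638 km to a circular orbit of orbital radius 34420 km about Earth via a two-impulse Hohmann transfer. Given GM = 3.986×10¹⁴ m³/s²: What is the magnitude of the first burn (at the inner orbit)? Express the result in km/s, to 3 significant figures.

r₁ = 6638 km = 6.638×10⁶ m.
r₂ = 34420 km = 3.442×10⁷ m.
Transfer ellipse a_t = (r₁ + r₂)/2 = 2.053×10⁷ m.
At r₁: circular v_c1 = √(μ/r₁) = 7749 m/s; transfer-perigee v_p = √[μ(2/r₁ − 1/a_t)] = 10030 m/s.
Δv₁ = v_p − v_c1 = 2285 m/s.
= 2.285 km/s.

Δv ≈ 2.28 km/s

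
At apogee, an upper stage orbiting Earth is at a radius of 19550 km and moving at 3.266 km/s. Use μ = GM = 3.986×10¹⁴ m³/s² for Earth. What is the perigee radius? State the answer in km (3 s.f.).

r_a = 1.955×10⁷ m.
Specific energy ε = v²/2 − μ/r = -1.506×10⁷ J/kg, so a = −μ/(2ε) = 1.324×10⁷ m.
The apsides satisfy r_p + r_a = 2a, so the perigee radius is 2a − r_a = 6.926×10⁶ m = 6925.6 km.

perigee radius ≈ 6930 km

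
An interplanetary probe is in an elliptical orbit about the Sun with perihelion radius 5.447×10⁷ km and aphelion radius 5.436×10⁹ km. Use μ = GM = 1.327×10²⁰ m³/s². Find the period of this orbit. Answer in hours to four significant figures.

T ≈ 689100 hours

Semi-major axis a = (r_p + r_a)/2 = (5.4470×10⁷ + 5.4360×10⁹)/2 = 2.7452×10⁹ km = 2.745×10¹² m.
By Kepler's third law T = 2π√(a³/μ) = 2π × 3.949×10⁸ = 2.481×10⁹ s.
= 6.891×10⁵ hours.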